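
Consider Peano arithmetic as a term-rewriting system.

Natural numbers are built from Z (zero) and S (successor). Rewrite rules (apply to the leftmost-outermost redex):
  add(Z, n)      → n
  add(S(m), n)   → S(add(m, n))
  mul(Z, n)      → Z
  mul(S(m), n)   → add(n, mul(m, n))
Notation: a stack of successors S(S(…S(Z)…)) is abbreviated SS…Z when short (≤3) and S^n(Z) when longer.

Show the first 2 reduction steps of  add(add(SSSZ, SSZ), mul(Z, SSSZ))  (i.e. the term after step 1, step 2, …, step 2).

Answer: after 2 steps: S(add(add(SSZ, SSZ), mul(Z, SSSZ)))

Reduction:
  start: add(add(SSSZ, SSZ), mul(Z, SSSZ))
  step 1: add(S(add(SSZ, SSZ)), mul(Z, SSSZ))
  step 2: S(add(add(SSZ, SSZ), mul(Z, SSSZ)))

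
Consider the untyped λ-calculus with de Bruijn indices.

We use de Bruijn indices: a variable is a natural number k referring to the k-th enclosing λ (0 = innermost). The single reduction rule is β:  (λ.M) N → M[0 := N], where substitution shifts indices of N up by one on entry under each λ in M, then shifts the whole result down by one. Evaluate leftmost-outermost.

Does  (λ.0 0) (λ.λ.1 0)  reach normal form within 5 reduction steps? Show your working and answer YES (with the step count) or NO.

  start: (λ.0 0) (λ.λ.1 0)
  [1] (λ.λ.1 0) (λ.λ.1 0)
  [2] λ.(λ.λ.1 0) 0
  [3] λ.λ.1 0

Answer: YES — reaches normal form λ.λ.1 0 in 3 ≤ 5 steps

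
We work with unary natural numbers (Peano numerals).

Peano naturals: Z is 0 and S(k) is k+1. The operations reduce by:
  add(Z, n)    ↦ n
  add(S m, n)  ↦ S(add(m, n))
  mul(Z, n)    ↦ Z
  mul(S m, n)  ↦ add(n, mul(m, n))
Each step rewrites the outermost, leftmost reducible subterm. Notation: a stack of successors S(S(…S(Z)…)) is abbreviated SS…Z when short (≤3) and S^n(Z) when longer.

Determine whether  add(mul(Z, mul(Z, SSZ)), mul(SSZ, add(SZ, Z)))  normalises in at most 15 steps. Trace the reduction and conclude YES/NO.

  start: add(mul(Z, mul(Z, SSZ)), mul(SSZ, add(SZ, Z)))
  [1] add(Z, mul(SSZ, add(SZ, Z)))
  [2] mul(SSZ, add(SZ, Z))
  [3] add(add(SZ, Z), mul(SZ, add(SZ, Z)))
  [4] add(S(add(Z, Z)), mul(SZ, add(SZ, Z)))
  [5] S(add(add(Z, Z), mul(SZ, add(SZ, Z))))
  [6] S(add(Z, mul(SZ, add(SZ, Z))))
  [7] S(mul(SZ, add(SZ, Z)))
  [8] S(add(add(SZ, Z), mul(Z, add(SZ, Z))))
  [9] S(add(S(add(Z, Z)), mul(Z, add(SZ, Z))))
  [10] S(S(add(add(Z, Z), mul(Z, add(SZ, Z)))))
  [11] S(S(add(Z, mul(Z, add(SZ, Z)))))
  [12] S(S(mul(Z, add(SZ, Z))))
  [13] SSZ

Answer: YES — reaches normal form SSZ in 13 ≤ 15 steps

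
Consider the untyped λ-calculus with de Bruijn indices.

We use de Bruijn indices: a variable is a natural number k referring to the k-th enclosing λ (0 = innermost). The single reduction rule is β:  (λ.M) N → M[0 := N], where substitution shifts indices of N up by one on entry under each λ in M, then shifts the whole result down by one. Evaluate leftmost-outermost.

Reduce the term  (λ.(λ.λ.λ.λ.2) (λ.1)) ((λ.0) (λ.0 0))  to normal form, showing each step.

  start: (λ.(λ.λ.λ.λ.2) (λ.1)) ((λ.0) (λ.0 0))
  [1] (λ.λ.λ.λ.2) (λ.(λ.0) (λ.0 0))
  [2] λ.λ.λ.2

Answer: normal form = λ.λ.λ.2  (in 2 steps)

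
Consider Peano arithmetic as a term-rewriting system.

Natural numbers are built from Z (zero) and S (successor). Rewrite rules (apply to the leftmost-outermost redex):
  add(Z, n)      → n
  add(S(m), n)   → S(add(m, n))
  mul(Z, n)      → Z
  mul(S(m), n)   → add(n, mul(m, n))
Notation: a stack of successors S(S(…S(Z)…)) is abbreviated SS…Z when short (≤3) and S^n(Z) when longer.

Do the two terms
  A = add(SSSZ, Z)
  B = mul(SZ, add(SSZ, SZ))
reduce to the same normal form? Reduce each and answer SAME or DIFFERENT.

Answer: SAME — A ⇓ SSSZ, B ⇓ SSSZ

Derivation:
Term A:
  start: add(SSSZ, Z)
  step 1: S(add(SSZ, Z))
  step 2: S(S(add(SZ, Z)))
  step 3: S(S(S(add(Z, Z))))
  step 4: SSSZ

Term B:
  start: mul(SZ, add(SSZ, SZ))
  step 1: add(add(SSZ, SZ), mul(Z, add(SSZ, SZ)))
  step 2: add(S(add(SZ, SZ)), mul(Z, add(SSZ, SZ)))
  step 3: S(add(add(SZ, SZ), mul(Z, add(SSZ, SZ))))
  step 4: S(add(S(add(Z, SZ)), mul(Z, add(SSZ, SZ))))
  step 5: S(S(add(add(Z, SZ), mul(Z, add(SSZ, SZ)))))
  step 6: S(S(add(SZ, mul(Z, add(SSZ, SZ)))))
  step 7: S(S(S(add(Z, mul(Z, add(SSZ, SZ))))))
  step 8: S(S(S(mul(Z, add(SSZ, SZ)))))
  step 9: SSSZ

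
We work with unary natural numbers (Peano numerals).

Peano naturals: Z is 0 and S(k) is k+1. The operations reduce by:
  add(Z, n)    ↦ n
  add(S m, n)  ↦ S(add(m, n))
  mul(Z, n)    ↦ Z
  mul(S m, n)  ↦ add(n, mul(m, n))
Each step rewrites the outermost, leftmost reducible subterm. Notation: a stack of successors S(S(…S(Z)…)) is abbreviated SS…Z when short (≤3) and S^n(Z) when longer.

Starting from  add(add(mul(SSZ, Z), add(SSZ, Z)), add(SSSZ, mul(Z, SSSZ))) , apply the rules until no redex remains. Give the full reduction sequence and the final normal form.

  start: add(add(mul(SSZ, Z), add(SSZ, Z)), add(SSSZ, mul(Z, SSSZ)))
  [1] add(add(add(Z, mul(SZ, Z)), add(SSZ, Z)), add(SSSZ, mul(Z, SSSZ)))
  [2] add(add(mul(SZ, Z), add(SSZ, Z)), add(SSSZ, mul(Z, SSSZ)))
  [3] add(add(add(Z, mul(Z, Z)), add(SSZ, Z)), add(SSSZ, mul(Z, SSSZ)))
  [4] add(add(mul(Z, Z), add(SSZ, Z)), add(SSSZ, mul(Z, SSSZ)))
  [5] add(add(Z, add(SSZ, Z)), add(SSSZ, mul(Z, SSSZ)))
  [6] add(add(SSZ, Z), add(SSSZ, mul(Z, SSSZ)))
  [7] add(S(add(SZ, Z)), add(SSSZ, mul(Z, SSSZ)))
  [8] S(add(add(SZ, Z), add(SSSZ, mul(Z, SSSZ))))
  [9] S(add(S(add(Z, Z)), add(SSSZ, mul(Z, SSSZ))))
  [10] S(S(add(add(Z, Z), add(SSSZ, mul(Z, SSSZ)))))
  [11] S(S(add(Z, add(SSSZ, mul(Z, SSSZ)))))
  [12] S(S(add(SSSZ, mul(Z, SSSZ))))
  [13] S(S(S(add(SSZ, mul(Z, SSSZ)))))
  [14] S(S(S(S(add(SZ, mul(Z, SSSZ))))))
  [15] S(S(S(S(S(add(Z, mul(Z, SSSZ)))))))
  [16] S(S(S(S(S(mul(Z, SSSZ))))))
  [17] S^5(Z)

Answer: normal form = S^5(Z)  (in 17 steps)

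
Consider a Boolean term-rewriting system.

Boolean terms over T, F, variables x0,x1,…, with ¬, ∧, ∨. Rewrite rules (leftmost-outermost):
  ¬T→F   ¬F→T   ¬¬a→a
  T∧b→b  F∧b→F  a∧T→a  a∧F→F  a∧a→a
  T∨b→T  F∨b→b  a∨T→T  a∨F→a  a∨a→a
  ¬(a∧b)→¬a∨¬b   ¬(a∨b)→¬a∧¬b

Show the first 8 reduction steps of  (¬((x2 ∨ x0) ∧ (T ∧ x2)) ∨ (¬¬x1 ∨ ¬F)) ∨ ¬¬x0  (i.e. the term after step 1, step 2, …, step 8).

  start: (¬((x2 ∨ x0) ∧ (T ∧ x2)) ∨ (¬¬x1 ∨ ¬F)) ∨ ¬¬x0
  →1  ((¬(x2 ∨ x0) ∨ ¬(T ∧ x2)) ∨ (¬¬x1 ∨ ¬F)) ∨ ¬¬x0
  →2  (((¬x2 ∧ ¬x0) ∨ ¬(T ∧ x2)) ∨ (¬¬x1 ∨ ¬F)) ∨ ¬¬x0
  →3  (((¬x2 ∧ ¬x0) ∨ (¬T ∨ ¬x2)) ∨ (¬¬x1 ∨ ¬F)) ∨ ¬¬x0
  →4  (((¬x2 ∧ ¬x0) ∨ (F ∨ ¬x2)) ∨ (¬¬x1 ∨ ¬F)) ∨ ¬¬x0
  →5  (((¬x2 ∧ ¬x0) ∨ ¬x2) ∨ (¬¬x1 ∨ ¬F)) ∨ ¬¬x0
  →6  (((¬x2 ∧ ¬x0) ∨ ¬x2) ∨ (x1 ∨ ¬F)) ∨ ¬¬x0
  →7  (((¬x2 ∧ ¬x0) ∨ ¬x2) ∨ (x1 ∨ T)) ∨ ¬¬x0
  →8  (((¬x2 ∧ ¬x0) ∨ ¬x2) ∨ T) ∨ ¬¬x0

Answer: after 8 steps: (((¬x2 ∧ ¬x0) ∨ ¬x2) ∨ T) ∨ ¬¬x0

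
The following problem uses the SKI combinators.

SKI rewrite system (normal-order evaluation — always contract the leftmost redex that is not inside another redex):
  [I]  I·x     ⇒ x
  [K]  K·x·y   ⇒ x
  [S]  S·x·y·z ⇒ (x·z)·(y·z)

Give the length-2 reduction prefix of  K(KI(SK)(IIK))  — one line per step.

Answer: after 2 steps: K(IIK)

Reduction:
  start: K(KI(SK)(IIK))
  step 1: K(I(IIK))
  step 2: K(IIK)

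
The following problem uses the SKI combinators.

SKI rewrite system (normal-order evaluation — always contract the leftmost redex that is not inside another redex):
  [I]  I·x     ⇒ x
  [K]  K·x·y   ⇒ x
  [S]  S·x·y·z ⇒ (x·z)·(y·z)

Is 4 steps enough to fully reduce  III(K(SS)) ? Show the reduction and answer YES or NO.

Answer: YES — reaches normal form K(SS) in 3 ≤ 4 steps

Working:
  start: III(K(SS))
  step 1: II(K(SS))
  step 2: I(K(SS))
  step 3: K(SS)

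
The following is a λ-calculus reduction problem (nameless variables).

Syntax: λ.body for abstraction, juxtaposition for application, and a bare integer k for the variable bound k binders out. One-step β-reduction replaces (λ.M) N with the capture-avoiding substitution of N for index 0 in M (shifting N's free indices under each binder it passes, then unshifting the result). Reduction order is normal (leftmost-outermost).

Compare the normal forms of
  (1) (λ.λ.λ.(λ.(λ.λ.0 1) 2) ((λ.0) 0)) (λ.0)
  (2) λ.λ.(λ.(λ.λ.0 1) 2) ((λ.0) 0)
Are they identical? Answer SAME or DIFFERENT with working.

Answer: SAME — A ⇓ λ.λ.λ.0 2, B ⇓ λ.λ.λ.0 2

Reduction:
Term A:
  start: (λ.λ.λ.(λ.(λ.λ.0 1) 2) ((λ.0) 0)) (λ.0)
  →1  λ.λ.(λ.(λ.λ.0 1) 2) ((λ.0) 0)
  →2  λ.λ.(λ.λ.0 1) 1
  →3  λ.λ.λ.0 2

Term B:
  start: λ.λ.(λ.(λ.λ.0 1) 2) ((λ.0) 0)
  →1  λ.λ.(λ.λ.0 1) 1
  →2  λ.λ.λ.0 2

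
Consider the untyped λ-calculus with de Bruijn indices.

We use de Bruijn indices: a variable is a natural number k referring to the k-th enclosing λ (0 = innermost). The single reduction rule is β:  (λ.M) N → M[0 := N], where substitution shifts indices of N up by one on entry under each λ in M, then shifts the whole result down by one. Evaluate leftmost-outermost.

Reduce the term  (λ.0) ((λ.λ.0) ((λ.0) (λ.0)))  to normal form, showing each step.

  start: (λ.0) ((λ.λ.0) ((λ.0) (λ.0)))
  step 1: (λ.λ.0) ((λ.0) (λ.0))
  step 2: λ.0

Answer: normal form = λ.0  (in 2 steps)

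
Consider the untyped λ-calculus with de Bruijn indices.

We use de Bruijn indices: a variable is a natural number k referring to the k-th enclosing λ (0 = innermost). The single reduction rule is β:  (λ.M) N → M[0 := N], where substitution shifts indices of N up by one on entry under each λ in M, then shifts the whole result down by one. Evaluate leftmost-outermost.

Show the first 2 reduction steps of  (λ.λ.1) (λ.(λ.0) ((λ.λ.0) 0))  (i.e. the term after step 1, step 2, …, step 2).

Answer: after 2 steps: λ.λ.(λ.λ.0) 0

Reduction:
  start: (λ.λ.1) (λ.(λ.0) ((λ.λ.0) 0))
  →1  λ.λ.(λ.0) ((λ.λ.0) 0)
  →2  λ.λ.(λ.λ.0) 0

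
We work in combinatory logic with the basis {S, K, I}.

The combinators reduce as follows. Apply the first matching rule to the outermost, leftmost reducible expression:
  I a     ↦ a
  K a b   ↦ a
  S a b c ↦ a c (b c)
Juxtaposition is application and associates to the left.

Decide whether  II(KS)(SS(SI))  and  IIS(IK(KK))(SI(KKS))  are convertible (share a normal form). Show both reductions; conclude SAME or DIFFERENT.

Term A:
  start: II(KS)(SS(SI))
  step 1: I(KS)(SS(SI))
  step 2: KS(SS(SI))
  step 3: S

Term B:
  start: IIS(IK(KK))(SI(KKS))
  step 1: IS(IK(KK))(SI(KKS))
  step 2: S(IK(KK))(SI(KKS))
  step 3: S(K(KK))(SI(KKS))
  step 4: S(K(KK))(SIK)

Answer: DIFFERENT — A ⇓ S, B ⇓ S(K(KK))(SIK)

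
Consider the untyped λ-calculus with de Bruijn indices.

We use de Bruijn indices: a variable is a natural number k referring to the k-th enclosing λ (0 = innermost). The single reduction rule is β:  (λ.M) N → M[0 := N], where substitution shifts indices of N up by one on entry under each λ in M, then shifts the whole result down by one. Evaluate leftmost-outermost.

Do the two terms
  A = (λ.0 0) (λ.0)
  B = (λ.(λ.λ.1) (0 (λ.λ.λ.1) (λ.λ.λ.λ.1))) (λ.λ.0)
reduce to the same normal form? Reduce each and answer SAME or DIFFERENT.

Answer: DIFFERENT — A ⇓ λ.0, B ⇓ λ.λ.λ.λ.λ.1

Working:
Term A:
  start: (λ.0 0) (λ.0)
  →1  (λ.0) (λ.0)
  →2  λ.0

Term B:
  start: (λ.(λ.λ.1) (0 (λ.λ.λ.1) (λ.λ.λ.λ.1))) (λ.λ.0)
  →1  (λ.λ.1) ((λ.λ.0) (λ.λ.λ.1) (λ.λ.λ.λ.1))
  →2  λ.(λ.λ.0) (λ.λ.λ.1) (λ.λ.λ.λ.1)
  →3  λ.(λ.0) (λ.λ.λ.λ.1)
  →4  λ.λ.λ.λ.λ.1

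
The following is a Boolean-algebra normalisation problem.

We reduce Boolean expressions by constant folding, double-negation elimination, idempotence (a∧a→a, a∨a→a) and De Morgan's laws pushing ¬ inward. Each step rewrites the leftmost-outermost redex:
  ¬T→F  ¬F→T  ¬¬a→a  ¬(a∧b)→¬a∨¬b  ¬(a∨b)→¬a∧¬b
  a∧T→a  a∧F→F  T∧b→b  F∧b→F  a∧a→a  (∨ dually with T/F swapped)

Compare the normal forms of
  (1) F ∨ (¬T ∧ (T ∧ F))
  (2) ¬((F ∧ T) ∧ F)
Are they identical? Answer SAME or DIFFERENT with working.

Answer: DIFFERENT — A ⇓ F, B ⇓ T

Working:
Term A:
  start: F ∨ (¬T ∧ (T ∧ F))
  [1] ¬T ∧ (T ∧ F)
  [2] F ∧ (T ∧ F)
  [3] F

Term B:
  start: ¬((F ∧ T) ∧ F)
  [1] ¬(F ∧ T) ∨ ¬F
  [2] (¬F ∨ ¬T) ∨ ¬F
  [3] (T ∨ ¬T) ∨ ¬F
  [4] T ∨ ¬F
  [5] T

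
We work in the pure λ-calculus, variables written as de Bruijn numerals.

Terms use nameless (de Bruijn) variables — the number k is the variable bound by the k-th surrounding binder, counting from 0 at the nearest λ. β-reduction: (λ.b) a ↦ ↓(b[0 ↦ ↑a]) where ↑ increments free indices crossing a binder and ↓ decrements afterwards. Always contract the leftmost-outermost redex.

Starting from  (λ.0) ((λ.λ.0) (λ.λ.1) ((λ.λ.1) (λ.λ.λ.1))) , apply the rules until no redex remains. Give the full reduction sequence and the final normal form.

Answer: normal form = λ.λ.λ.λ.1  (in 4 steps)

Working:
  start: (λ.0) ((λ.λ.0) (λ.λ.1) ((λ.λ.1) (λ.λ.λ.1)))
  step 1: (λ.λ.0) (λ.λ.1) ((λ.λ.1) (λ.λ.λ.1))
  step 2: (λ.0) ((λ.λ.1) (λ.λ.λ.1))
  step 3: (λ.λ.1) (λ.λ.λ.1)
  step 4: λ.λ.λ.λ.1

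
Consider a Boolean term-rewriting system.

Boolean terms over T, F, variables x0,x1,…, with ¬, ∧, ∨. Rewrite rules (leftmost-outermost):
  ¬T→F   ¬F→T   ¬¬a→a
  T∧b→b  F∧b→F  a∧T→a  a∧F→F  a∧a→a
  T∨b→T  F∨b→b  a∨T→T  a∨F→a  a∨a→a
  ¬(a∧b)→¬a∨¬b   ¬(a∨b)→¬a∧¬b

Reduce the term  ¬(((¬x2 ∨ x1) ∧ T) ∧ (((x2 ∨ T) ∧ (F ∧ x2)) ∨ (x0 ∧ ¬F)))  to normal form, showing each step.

  start: ¬(((¬x2 ∨ x1) ∧ T) ∧ (((x2 ∨ T) ∧ (F ∧ x2)) ∨ (x0 ∧ ¬F)))
  step 1: ¬((¬x2 ∨ x1) ∧ T) ∨ ¬(((x2 ∨ T) ∧ (F ∧ x2)) ∨ (x0 ∧ ¬F))
  step 2: (¬(¬x2 ∨ x1) ∨ ¬T) ∨ ¬(((x2 ∨ T) ∧ (F ∧ x2)) ∨ (x0 ∧ ¬F))
  step 3: ((¬¬x2 ∧ ¬x1) ∨ ¬T) ∨ ¬(((x2 ∨ T) ∧ (F ∧ x2)) ∨ (x0 ∧ ¬F))
  step 4: ((x2 ∧ ¬x1) ∨ ¬T) ∨ ¬(((x2 ∨ T) ∧ (F ∧ x2)) ∨ (x0 ∧ ¬F))
  step 5: ((x2 ∧ ¬x1) ∨ F) ∨ ¬(((x2 ∨ T) ∧ (F ∧ x2)) ∨ (x0 ∧ ¬F))
  step 6: (x2 ∧ ¬x1) ∨ ¬(((x2 ∨ T) ∧ (F ∧ x2)) ∨ (x0 ∧ ¬F))
  step 7: (x2 ∧ ¬x1) ∨ (¬((x2 ∨ T) ∧ (F ∧ x2)) ∧ ¬(x0 ∧ ¬F))
  step 8: (x2 ∧ ¬x1) ∨ ((¬(x2 ∨ T) ∨ ¬(F ∧ x2)) ∧ ¬(x0 ∧ ¬F))
  step 9: (x2 ∧ ¬x1) ∨ (((¬x2 ∧ ¬T) ∨ ¬(F ∧ x2)) ∧ ¬(x0 ∧ ¬F))
  step 10: (x2 ∧ ¬x1) ∨ (((¬x2 ∧ F) ∨ ¬(F ∧ x2)) ∧ ¬(x0 ∧ ¬F))
  step 11: (x2 ∧ ¬x1) ∨ ((F ∨ ¬(F ∧ x2)) ∧ ¬(x0 ∧ ¬F))
  step 12: (x2 ∧ ¬x1) ∨ (¬(F ∧ x2) ∧ ¬(x0 ∧ ¬F))
  step 13: (x2 ∧ ¬x1) ∨ ((¬F ∨ ¬x2) ∧ ¬(x0 ∧ ¬F))
  step 14: (x2 ∧ ¬x1) ∨ ((T ∨ ¬x2) ∧ ¬(x0 ∧ ¬F))
  step 15: (x2 ∧ ¬x1) ∨ (T ∧ ¬(x0 ∧ ¬F))
  step 16: (x2 ∧ ¬x1) ∨ ¬(x0 ∧ ¬F)
  step 17: (x2 ∧ ¬x1) ∨ (¬x0 ∨ ¬¬F)
  step 18: (x2 ∧ ¬x1) ∨ (¬x0 ∨ F)
  step 19: (x2 ∧ ¬x1) ∨ ¬x0

Answer: normal form = (x2 ∧ ¬x1) ∨ ¬x0  (in 19 steps)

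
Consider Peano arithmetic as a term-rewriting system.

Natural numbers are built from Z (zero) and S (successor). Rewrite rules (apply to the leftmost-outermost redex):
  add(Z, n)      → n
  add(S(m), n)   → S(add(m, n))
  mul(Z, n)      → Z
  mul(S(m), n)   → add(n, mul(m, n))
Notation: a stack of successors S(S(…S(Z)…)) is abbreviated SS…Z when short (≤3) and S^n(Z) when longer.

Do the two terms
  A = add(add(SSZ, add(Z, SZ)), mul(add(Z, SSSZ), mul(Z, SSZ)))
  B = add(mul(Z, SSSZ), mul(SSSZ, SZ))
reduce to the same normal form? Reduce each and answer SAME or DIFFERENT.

Term A:
  start: add(add(SSZ, add(Z, SZ)), mul(add(Z, SSSZ), mul(Z, SSZ)))
  step 1: add(S(add(SZ, add(Z, SZ))), mul(add(Z, SSSZ), mul(Z, SSZ)))
  step 2: S(add(add(SZ, add(Z, SZ)), mul(add(Z, SSSZ), mul(Z, SSZ))))
  step 3: S(add(S(add(Z, add(Z, SZ))), mul(add(Z, SSSZ), mul(Z, SSZ))))
  step 4: S(S(add(add(Z, add(Z, SZ)), mul(add(Z, SSSZ), mul(Z, SSZ)))))
  step 5: S(S(add(add(Z, SZ), mul(add(Z, SSSZ), mul(Z, SSZ)))))
  step 6: S(S(add(SZ, mul(add(Z, SSSZ), mul(Z, SSZ)))))
  step 7: S(S(S(add(Z, mul(add(Z, SSSZ), mul(Z, SSZ))))))
  step 8: S(S(S(mul(add(Z, SSSZ), mul(Z, SSZ)))))
  step 9: S(S(S(mul(SSSZ, mul(Z, SSZ)))))
  step 10: S(S(S(add(mul(Z, SSZ), mul(SSZ, mul(Z, SSZ))))))
  step 11: S(S(S(add(Z, mul(SSZ, mul(Z, SSZ))))))
  step 12: S(S(S(mul(SSZ, mul(Z, SSZ)))))
  step 13: S(S(S(add(mul(Z, SSZ), mul(SZ, mul(Z, SSZ))))))
  step 14: S(S(S(add(Z, mul(SZ, mul(Z, SSZ))))))
  step 15: S(S(S(mul(SZ, mul(Z, SSZ)))))
  step 16: S(S(S(add(mul(Z, SSZ), mul(Z, mul(Z, SSZ))))))
  step 17: S(S(S(add(Z, mul(Z, mul(Z, SSZ))))))
  step 18: S(S(S(mul(Z, mul(Z, SSZ)))))
  step 19: SSSZ

Term B:
  start: add(mul(Z, SSSZ), mul(SSSZ, SZ))
  step 1: add(Z, mul(SSSZ, SZ))
  step 2: mul(SSSZ, SZ)
  step 3: add(SZ, mul(SSZ, SZ))
  step 4: S(add(Z, mul(SSZ, SZ)))
  step 5: S(mul(SSZ, SZ))
  step 6: S(add(SZ, mul(SZ, SZ)))
  step 7: S(S(add(Z, mul(SZ, SZ))))
  step 8: S(S(mul(SZ, SZ)))
  step 9: S(S(add(SZ, mul(Z, SZ))))
  step 10: S(S(S(add(Z, mul(Z, SZ)))))
  step 11: S(S(S(mul(Z, SZ))))
  step 12: SSSZ

Answer: SAME — A ⇓ SSSZ, B ⇓ SSSZ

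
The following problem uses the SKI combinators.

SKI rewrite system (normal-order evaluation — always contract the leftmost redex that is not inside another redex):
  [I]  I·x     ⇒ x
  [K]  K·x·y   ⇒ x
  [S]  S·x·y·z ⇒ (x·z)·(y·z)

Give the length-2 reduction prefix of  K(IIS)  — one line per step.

Answer: after 2 steps: KS

Derivation:
  start: K(IIS)
  [1] K(IS)
  [2] KS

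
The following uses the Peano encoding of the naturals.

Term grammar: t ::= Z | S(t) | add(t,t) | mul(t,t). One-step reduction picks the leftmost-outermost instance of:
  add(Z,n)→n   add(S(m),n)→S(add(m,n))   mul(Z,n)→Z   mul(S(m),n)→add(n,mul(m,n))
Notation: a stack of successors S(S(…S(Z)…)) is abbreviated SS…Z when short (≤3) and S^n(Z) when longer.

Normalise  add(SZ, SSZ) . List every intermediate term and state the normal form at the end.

Answer: normal form = SSSZ  (in 2 steps)

Reduction:
  start: add(SZ, SSZ)
  →1  S(add(Z, SSZ))
  →2  SSSZ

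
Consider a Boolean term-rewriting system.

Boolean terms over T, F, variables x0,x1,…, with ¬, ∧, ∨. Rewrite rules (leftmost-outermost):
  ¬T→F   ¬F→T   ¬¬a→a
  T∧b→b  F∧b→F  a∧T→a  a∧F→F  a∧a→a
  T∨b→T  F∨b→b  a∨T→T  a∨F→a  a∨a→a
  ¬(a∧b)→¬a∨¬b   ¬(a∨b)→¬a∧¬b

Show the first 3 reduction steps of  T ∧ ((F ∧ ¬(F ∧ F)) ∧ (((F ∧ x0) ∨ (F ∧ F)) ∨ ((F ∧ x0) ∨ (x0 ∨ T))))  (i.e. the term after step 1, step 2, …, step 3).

  start: T ∧ ((F ∧ ¬(F ∧ F)) ∧ (((F ∧ x0) ∨ (F ∧ F)) ∨ ((F ∧ x0) ∨ (x0 ∨ T))))
  step 1: (F ∧ ¬(F ∧ F)) ∧ (((F ∧ x0) ∨ (F ∧ F)) ∨ ((F ∧ x0) ∨ (x0 ∨ T)))
  step 2: F ∧ (((F ∧ x0) ∨ (F ∧ F)) ∨ ((F ∧ x0) ∨ (x0 ∨ T)))
  step 3: F

Answer: after 3 steps: F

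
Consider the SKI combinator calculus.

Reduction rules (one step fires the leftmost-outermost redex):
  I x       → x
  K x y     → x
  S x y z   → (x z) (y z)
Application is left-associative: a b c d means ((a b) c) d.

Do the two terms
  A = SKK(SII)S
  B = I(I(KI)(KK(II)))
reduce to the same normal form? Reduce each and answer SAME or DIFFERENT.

Term A:
  start: SKK(SII)S
  [1] K(SII)(K(SII))S
  [2] SIIS
  [3] IS(IS)
  [4] S(IS)
  [5] SS

Term B:
  start: I(I(KI)(KK(II)))
  [1] I(KI)(KK(II))
  [2] KI(KK(II))
  [3] I

Answer: DIFFERENT — A ⇓ SS, B ⇓ I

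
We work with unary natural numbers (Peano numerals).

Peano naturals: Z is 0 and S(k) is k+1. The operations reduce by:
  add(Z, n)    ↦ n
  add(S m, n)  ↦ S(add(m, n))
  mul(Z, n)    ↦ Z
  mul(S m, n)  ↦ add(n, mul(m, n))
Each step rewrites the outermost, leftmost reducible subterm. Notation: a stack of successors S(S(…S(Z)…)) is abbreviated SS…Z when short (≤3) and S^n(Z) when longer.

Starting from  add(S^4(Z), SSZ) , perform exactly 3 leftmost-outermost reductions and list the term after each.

Answer: after 3 steps: S(S(S(add(SZ, SSZ))))

Working:
  start: add(S^4(Z), SSZ)
  →1  S(add(SSSZ, SSZ))
  →2  S(S(add(SSZ, SSZ)))
  →3  S(S(S(add(SZ, SSZ))))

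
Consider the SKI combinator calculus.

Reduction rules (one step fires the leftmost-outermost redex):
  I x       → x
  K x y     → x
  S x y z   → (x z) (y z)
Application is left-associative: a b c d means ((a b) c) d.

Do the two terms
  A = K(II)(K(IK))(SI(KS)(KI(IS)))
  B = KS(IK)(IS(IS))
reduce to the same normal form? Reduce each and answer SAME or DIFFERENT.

Answer: DIFFERENT — A ⇓ S, B ⇓ S(SS)

Reduction:
Term A:
  start: K(II)(K(IK))(SI(KS)(KI(IS)))
  [1] II(SI(KS)(KI(IS)))
  [2] I(SI(KS)(KI(IS)))
  [3] SI(KS)(KI(IS))
  [4] I(KI(IS))(KS(KI(IS)))
  [5] KI(IS)(KS(KI(IS)))
  [6] I(KS(KI(IS)))
  [7] KS(KI(IS))
  [8] S

Term B:
  start: KS(IK)(IS(IS))
  [1] S(IS(IS))
  [2] S(S(IS))
  [3] S(SS)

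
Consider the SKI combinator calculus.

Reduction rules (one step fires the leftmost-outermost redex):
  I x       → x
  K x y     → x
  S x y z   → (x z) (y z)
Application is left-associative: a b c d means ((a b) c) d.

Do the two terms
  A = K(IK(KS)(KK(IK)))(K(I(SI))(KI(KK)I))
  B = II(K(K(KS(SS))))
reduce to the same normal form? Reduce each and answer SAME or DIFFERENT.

Term A:
  start: K(IK(KS)(KK(IK)))(K(I(SI))(KI(KK)I))
  →1  IK(KS)(KK(IK))
  →2  K(KS)(KK(IK))
  →3  KS

Term B:
  start: II(K(K(KS(SS))))
  →1  I(K(K(KS(SS))))
  →2  K(K(KS(SS)))
  →3  K(KS)

Answer: DIFFERENT — A ⇓ KS, B ⇓ K(KS)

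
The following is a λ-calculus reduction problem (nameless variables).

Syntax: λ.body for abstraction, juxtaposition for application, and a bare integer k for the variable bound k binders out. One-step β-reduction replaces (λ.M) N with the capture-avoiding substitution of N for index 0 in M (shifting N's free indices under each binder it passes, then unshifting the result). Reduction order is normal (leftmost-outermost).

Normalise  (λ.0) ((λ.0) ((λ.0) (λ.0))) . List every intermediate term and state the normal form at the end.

  start: (λ.0) ((λ.0) ((λ.0) (λ.0)))
  →1  (λ.0) ((λ.0) (λ.0))
  →2  (λ.0) (λ.0)
  →3  λ.0

Answer: normal form = λ.0  (in 3 steps)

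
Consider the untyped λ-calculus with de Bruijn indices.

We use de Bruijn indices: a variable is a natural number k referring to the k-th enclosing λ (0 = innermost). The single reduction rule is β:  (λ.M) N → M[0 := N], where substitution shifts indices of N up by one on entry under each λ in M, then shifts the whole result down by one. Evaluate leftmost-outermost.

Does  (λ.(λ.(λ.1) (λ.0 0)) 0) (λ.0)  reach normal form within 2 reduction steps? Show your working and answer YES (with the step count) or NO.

  start: (λ.(λ.(λ.1) (λ.0 0)) 0) (λ.0)
  [1] (λ.(λ.1) (λ.0 0)) (λ.0)
  [2] (λ.λ.0) (λ.0 0)

Answer: NO — after 2 steps the term is (λ.λ.0) (λ.0 0), not yet normal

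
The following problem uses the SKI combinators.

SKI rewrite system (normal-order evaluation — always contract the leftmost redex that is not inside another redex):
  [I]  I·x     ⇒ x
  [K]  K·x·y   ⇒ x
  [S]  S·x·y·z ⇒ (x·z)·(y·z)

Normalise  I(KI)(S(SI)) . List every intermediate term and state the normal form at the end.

Answer: normal form = I  (in 2 steps)

Derivation:
  start: I(KI)(S(SI))
  step 1: KI(S(SI))
  step 2: I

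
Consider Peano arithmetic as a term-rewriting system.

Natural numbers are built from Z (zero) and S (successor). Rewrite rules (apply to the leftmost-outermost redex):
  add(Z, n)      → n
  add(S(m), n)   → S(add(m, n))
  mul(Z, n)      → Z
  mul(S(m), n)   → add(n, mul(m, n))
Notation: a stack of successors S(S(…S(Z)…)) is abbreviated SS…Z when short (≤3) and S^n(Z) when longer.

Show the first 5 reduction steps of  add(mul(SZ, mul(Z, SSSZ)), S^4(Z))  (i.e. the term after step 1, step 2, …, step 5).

Answer: after 5 steps: S^4(Z)

Derivation:
  start: add(mul(SZ, mul(Z, SSSZ)), S^4(Z))
  [1] add(add(mul(Z, SSSZ), mul(Z, mul(Z, SSSZ))), S^4(Z))
  [2] add(add(Z, mul(Z, mul(Z, SSSZ))), S^4(Z))
  [3] add(mul(Z, mul(Z, SSSZ)), S^4(Z))
  [4] add(Z, S^4(Z))
  [5] S^4(Z)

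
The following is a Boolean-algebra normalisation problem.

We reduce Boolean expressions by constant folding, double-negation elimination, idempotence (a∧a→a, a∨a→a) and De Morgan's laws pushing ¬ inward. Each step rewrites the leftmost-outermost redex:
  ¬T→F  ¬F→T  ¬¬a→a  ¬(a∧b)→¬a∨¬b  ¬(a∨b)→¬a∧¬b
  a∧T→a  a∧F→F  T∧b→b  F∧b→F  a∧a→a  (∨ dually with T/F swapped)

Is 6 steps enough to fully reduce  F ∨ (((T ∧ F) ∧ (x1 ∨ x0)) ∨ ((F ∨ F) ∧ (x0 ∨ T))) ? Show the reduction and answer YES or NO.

Answer: YES — reaches normal form F in 6 ≤ 6 steps

Working:
  start: F ∨ (((T ∧ F) ∧ (x1 ∨ x0)) ∨ ((F ∨ F) ∧ (x0 ∨ T)))
  [1] ((T ∧ F) ∧ (x1 ∨ x0)) ∨ ((F ∨ F) ∧ (x0 ∨ T))
  [2] (F ∧ (x1 ∨ x0)) ∨ ((F ∨ F) ∧ (x0 ∨ T))
  [3] F ∨ ((F ∨ F) ∧ (x0 ∨ T))
  [4] (F ∨ F) ∧ (x0 ∨ T)
  [5] F ∧ (x0 ∨ T)
  [6] F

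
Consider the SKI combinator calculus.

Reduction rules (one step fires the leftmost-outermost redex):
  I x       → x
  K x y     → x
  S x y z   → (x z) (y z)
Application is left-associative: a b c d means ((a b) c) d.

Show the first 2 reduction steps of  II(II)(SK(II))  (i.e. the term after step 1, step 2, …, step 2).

Answer: after 2 steps: II(SK(II))

Working:
  start: II(II)(SK(II))
  [1] I(II)(SK(II))
  [2] II(SK(II))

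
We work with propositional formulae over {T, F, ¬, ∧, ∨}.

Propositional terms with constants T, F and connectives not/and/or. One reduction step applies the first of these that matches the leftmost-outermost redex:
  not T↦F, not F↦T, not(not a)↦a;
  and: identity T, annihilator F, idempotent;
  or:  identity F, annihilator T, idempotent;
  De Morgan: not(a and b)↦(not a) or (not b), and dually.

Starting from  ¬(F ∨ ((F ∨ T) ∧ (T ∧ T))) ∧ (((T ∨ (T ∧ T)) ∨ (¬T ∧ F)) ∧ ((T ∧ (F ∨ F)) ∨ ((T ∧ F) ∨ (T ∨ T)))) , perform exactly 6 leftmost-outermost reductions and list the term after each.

Answer: after 6 steps: ((T ∧ ¬T) ∨ ¬(T ∧ T)) ∧ (((T ∨ (T ∧ T)) ∨ (¬T ∧ F)) ∧ ((T ∧ (F ∨ F)) ∨ ((T ∧ F) ∨ (T ∨ T))))

Derivation:
  start: ¬(F ∨ ((F ∨ T) ∧ (T ∧ T))) ∧ (((T ∨ (T ∧ T)) ∨ (¬T ∧ F)) ∧ ((T ∧ (F ∨ F)) ∨ ((T ∧ F) ∨ (T ∨ T))))
  [1] (¬F ∧ ¬((F ∨ T) ∧ (T ∧ T))) ∧ (((T ∨ (T ∧ T)) ∨ (¬T ∧ F)) ∧ ((T ∧ (F ∨ F)) ∨ ((T ∧ F) ∨ (T ∨ T))))
  [2] (T ∧ ¬((F ∨ T) ∧ (T ∧ T))) ∧ (((T ∨ (T ∧ T)) ∨ (¬T ∧ F)) ∧ ((T ∧ (F ∨ F)) ∨ ((T ∧ F) ∨ (T ∨ T))))
  [3] ¬((F ∨ T) ∧ (T ∧ T)) ∧ (((T ∨ (T ∧ T)) ∨ (¬T ∧ F)) ∧ ((T ∧ (F ∨ F)) ∨ ((T ∧ F) ∨ (T ∨ T))))
  [4] (¬(F ∨ T) ∨ ¬(T ∧ T)) ∧ (((T ∨ (T ∧ T)) ∨ (¬T ∧ F)) ∧ ((T ∧ (F ∨ F)) ∨ ((T ∧ F) ∨ (T ∨ T))))
  [5] ((¬F ∧ ¬T) ∨ ¬(T ∧ T)) ∧ (((T ∨ (T ∧ T)) ∨ (¬T ∧ F)) ∧ ((T ∧ (F ∨ F)) ∨ ((T ∧ F) ∨ (T ∨ T))))
  [6] ((T ∧ ¬T) ∨ ¬(T ∧ T)) ∧ (((T ∨ (T ∧ T)) ∨ (¬T ∧ F)) ∧ ((T ∧ (F ∨ F)) ∨ ((T ∧ F) ∨ (T ∨ T))))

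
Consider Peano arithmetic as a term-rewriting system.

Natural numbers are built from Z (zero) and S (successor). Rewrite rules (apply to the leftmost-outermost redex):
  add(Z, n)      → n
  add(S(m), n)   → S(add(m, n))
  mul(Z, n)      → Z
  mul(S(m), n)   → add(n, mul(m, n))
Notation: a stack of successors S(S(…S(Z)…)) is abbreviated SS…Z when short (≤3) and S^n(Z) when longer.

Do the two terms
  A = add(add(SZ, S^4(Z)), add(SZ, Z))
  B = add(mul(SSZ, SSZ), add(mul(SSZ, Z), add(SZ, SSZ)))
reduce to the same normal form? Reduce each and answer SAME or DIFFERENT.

Answer: DIFFERENT — A ⇓ S^6(Z), B ⇓ S^7(Z)

Reduction:
Term A:
  start: add(add(SZ, S^4(Z)), add(SZ, Z))
  [1] add(S(add(Z, S^4(Z))), add(SZ, Z))
  [2] S(add(add(Z, S^4(Z)), add(SZ, Z)))
  [3] S(add(S^4(Z), add(SZ, Z)))
  [4] S(S(add(SSSZ, add(SZ, Z))))
  [5] S(S(S(add(SSZ, add(SZ, Z)))))
  [6] S(S(S(S(add(SZ, add(SZ, Z))))))
  [7] S(S(S(S(S(add(Z, add(SZ, Z)))))))
  [8] S(S(S(S(S(add(SZ, Z))))))
  [9] S(S(S(S(S(S(add(Z, Z)))))))
  [10] S^6(Z)

Term B:
  start: add(mul(SSZ, SSZ), add(mul(SSZ, Z), add(SZ, SSZ)))
  [1] add(add(SSZ, mul(SZ, SSZ)), add(mul(SSZ, Z), add(SZ, SSZ)))
  [2] add(S(add(SZ, mul(SZ, SSZ))), add(mul(SSZ, Z), add(SZ, SSZ)))
  [3] S(add(add(SZ, mul(SZ, SSZ)), add(mul(SSZ, Z), add(SZ, SSZ))))
  [4] S(add(S(add(Z, mul(SZ, SSZ))), add(mul(SSZ, Z), add(SZ, SSZ))))
  [5] S(S(add(add(Z, mul(SZ, SSZ)), add(mul(SSZ, Z), add(SZ, SSZ)))))
  [6] S(S(add(mul(SZ, SSZ), add(mul(SSZ, Z), add(SZ, SSZ)))))
  [7] S(S(add(add(SSZ, mul(Z, SSZ)), add(mul(SSZ, Z), add(SZ, SSZ)))))
  [8] S(S(add(S(add(SZ, mul(Z, SSZ))), add(mul(SSZ, Z), add(SZ, SSZ)))))
  [9] S(S(S(add(add(SZ, mul(Z, SSZ)), add(mul(SSZ, Z), add(SZ, SSZ))))))
  [10] S(S(S(add(S(add(Z, mul(Z, SSZ))), add(mul(SSZ, Z), add(SZ, SSZ))))))
  [11] S(S(S(S(add(add(Z, mul(Z, SSZ)), add(mul(SSZ, Z), add(SZ, SSZ)))))))
  [12] S(S(S(S(add(mul(Z, SSZ), add(mul(SSZ, Z), add(SZ, SSZ)))))))
  [13] S(S(S(S(add(Z, add(mul(SSZ, Z), add(SZ, SSZ)))))))
  [14] S(S(S(S(add(mul(SSZ, Z), add(SZ, SSZ))))))
  [15] S(S(S(S(add(add(Z, mul(SZ, Z)), add(SZ, SSZ))))))
  [16] S(S(S(S(add(mul(SZ, Z), add(SZ, SSZ))))))
  [17] S(S(S(S(add(add(Z, mul(Z, Z)), add(SZ, SSZ))))))
  [18] S(S(S(S(add(mul(Z, Z), add(SZ, SSZ))))))
  [19] S(S(S(S(add(Z, add(SZ, SSZ))))))
  [20] S(S(S(S(add(SZ, SSZ)))))
  [21] S(S(S(S(S(add(Z, SSZ))))))
  [22] S^7(Z)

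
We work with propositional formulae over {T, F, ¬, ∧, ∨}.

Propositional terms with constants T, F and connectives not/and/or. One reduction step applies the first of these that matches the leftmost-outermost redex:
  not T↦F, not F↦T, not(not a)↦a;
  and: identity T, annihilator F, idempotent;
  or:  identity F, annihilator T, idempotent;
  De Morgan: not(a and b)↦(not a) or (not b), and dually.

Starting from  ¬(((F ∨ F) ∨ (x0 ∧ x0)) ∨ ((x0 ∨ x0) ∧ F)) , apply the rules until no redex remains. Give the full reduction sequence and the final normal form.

Answer: normal form = ¬x0  (in 14 steps)

Derivation:
  start: ¬(((F ∨ F) ∨ (x0 ∧ x0)) ∨ ((x0 ∨ x0) ∧ F))
  [1] ¬((F ∨ F) ∨ (x0 ∧ x0)) ∧ ¬((x0 ∨ x0) ∧ F)
  [2] (¬(F ∨ F) ∧ ¬(x0 ∧ x0)) ∧ ¬((x0 ∨ x0) ∧ F)
  [3] ((¬F ∧ ¬F) ∧ ¬(x0 ∧ x0)) ∧ ¬((x0 ∨ x0) ∧ F)
  [4] (¬F ∧ ¬(x0 ∧ x0)) ∧ ¬((x0 ∨ x0) ∧ F)
  [5] (T ∧ ¬(x0 ∧ x0)) ∧ ¬((x0 ∨ x0) ∧ F)
  [6] ¬(x0 ∧ x0) ∧ ¬((x0 ∨ x0) ∧ F)
  [7] (¬x0 ∨ ¬x0) ∧ ¬((x0 ∨ x0) ∧ F)
  [8] ¬x0 ∧ ¬((x0 ∨ x0) ∧ F)
  [9] ¬x0 ∧ (¬(x0 ∨ x0) ∨ ¬F)
  [10] ¬x0 ∧ ((¬x0 ∧ ¬x0) ∨ ¬F)
  [11] ¬x0 ∧ (¬x0 ∨ ¬F)
  [12] ¬x0 ∧ (¬x0 ∨ T)
  [13] ¬x0 ∧ T
  [14] ¬x0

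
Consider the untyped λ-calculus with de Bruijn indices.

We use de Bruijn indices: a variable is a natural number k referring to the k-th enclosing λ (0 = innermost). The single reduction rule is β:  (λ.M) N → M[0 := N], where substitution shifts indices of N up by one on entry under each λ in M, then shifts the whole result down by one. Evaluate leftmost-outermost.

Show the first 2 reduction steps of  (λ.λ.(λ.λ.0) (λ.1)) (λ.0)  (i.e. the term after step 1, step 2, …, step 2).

Answer: after 2 steps: λ.λ.0

Derivation:
  start: (λ.λ.(λ.λ.0) (λ.1)) (λ.0)
  →1  λ.(λ.λ.0) (λ.1)
  →2  λ.λ.0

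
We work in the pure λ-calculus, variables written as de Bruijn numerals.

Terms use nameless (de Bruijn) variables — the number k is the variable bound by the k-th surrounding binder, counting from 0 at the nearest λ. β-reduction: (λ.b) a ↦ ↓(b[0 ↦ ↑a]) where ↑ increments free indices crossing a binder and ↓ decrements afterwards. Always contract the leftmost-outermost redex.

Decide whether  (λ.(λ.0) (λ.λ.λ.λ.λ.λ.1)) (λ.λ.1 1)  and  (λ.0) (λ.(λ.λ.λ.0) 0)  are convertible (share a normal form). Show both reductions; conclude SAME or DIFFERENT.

Answer: DIFFERENT — A ⇓ λ.λ.λ.λ.λ.λ.1, B ⇓ λ.λ.λ.0

Reduction:
Term A:
  start: (λ.(λ.0) (λ.λ.λ.λ.λ.λ.1)) (λ.λ.1 1)
  →1  (λ.0) (λ.λ.λ.λ.λ.λ.1)
  →2  λ.λ.λ.λ.λ.λ.1

Term B:
  start: (λ.0) (λ.(λ.λ.λ.0) 0)
  →1  λ.(λ.λ.λ.0) 0
  →2  λ.λ.λ.0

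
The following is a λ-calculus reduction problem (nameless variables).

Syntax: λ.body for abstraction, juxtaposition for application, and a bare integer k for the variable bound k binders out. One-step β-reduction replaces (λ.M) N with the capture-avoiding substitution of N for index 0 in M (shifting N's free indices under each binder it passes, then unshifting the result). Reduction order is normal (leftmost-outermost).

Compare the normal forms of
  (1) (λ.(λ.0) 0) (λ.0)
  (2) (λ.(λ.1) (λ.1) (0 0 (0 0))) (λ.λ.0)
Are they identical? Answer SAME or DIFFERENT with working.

Answer: SAME — A ⇓ λ.0, B ⇓ λ.0

Working:
Term A:
  start: (λ.(λ.0) 0) (λ.0)
  →1  (λ.0) (λ.0)
  →2  λ.0

Term B:
  start: (λ.(λ.1) (λ.1) (0 0 (0 0))) (λ.λ.0)
  →1  (λ.λ.λ.0) (λ.λ.λ.0) ((λ.λ.0) (λ.λ.0) ((λ.λ.0) (λ.λ.0)))
  →2  (λ.λ.0) ((λ.λ.0) (λ.λ.0) ((λ.λ.0) (λ.λ.0)))
  →3  λ.0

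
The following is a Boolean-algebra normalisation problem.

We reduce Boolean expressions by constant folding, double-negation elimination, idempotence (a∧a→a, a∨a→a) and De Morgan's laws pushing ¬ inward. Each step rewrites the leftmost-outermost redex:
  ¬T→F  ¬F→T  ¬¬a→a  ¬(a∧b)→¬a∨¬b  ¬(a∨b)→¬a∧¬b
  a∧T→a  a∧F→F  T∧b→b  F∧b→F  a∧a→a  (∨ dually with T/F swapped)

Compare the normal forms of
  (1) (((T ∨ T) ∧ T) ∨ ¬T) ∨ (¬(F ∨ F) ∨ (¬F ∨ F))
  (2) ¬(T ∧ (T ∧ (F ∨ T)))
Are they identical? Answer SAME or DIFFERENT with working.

Term A:
  start: (((T ∨ T) ∧ T) ∨ ¬T) ∨ (¬(F ∨ F) ∨ (¬F ∨ F))
  →1  ((T ∨ T) ∨ ¬T) ∨ (¬(F ∨ F) ∨ (¬F ∨ F))
  →2  (T ∨ ¬T) ∨ (¬(F ∨ F) ∨ (¬F ∨ F))
  →3  T ∨ (¬(F ∨ F) ∨ (¬F ∨ F))
  →4  T

Term B:
  start: ¬(T ∧ (T ∧ (F ∨ T)))
  →1  ¬T ∨ ¬(T ∧ (F ∨ T))
  →2  F ∨ ¬(T ∧ (F ∨ T))
  →3  ¬(T ∧ (F ∨ T))
  →4  ¬T ∨ ¬(F ∨ T)
  →5  F ∨ ¬(F ∨ T)
  →6  ¬(F ∨ T)
  →7  ¬F ∧ ¬T
  →8  T ∧ ¬T
  →9  ¬T
  →10  F

Answer: DIFFERENT — A ⇓ T, B ⇓ F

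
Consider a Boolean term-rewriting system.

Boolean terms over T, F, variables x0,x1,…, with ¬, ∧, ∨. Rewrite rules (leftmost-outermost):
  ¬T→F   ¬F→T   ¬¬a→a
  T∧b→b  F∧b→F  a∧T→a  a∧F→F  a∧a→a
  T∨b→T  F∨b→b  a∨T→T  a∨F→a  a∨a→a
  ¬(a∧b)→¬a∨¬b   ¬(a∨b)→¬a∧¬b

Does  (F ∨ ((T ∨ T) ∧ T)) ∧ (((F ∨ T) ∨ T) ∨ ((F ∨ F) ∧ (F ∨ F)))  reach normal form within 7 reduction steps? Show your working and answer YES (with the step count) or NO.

  start: (F ∨ ((T ∨ T) ∧ T)) ∧ (((F ∨ T) ∨ T) ∨ ((F ∨ F) ∧ (F ∨ F)))
  →1  ((T ∨ T) ∧ T) ∧ (((F ∨ T) ∨ T) ∨ ((F ∨ F) ∧ (F ∨ F)))
  →2  (T ∨ T) ∧ (((F ∨ T) ∨ T) ∨ ((F ∨ F) ∧ (F ∨ F)))
  →3  T ∧ (((F ∨ T) ∨ T) ∨ ((F ∨ F) ∧ (F ∨ F)))
  →4  ((F ∨ T) ∨ T) ∨ ((F ∨ F) ∧ (F ∨ F))
  →5  T ∨ ((F ∨ F) ∧ (F ∨ F))
  →6  T

Answer: YES — reaches normal form T in 6 ≤ 7 steps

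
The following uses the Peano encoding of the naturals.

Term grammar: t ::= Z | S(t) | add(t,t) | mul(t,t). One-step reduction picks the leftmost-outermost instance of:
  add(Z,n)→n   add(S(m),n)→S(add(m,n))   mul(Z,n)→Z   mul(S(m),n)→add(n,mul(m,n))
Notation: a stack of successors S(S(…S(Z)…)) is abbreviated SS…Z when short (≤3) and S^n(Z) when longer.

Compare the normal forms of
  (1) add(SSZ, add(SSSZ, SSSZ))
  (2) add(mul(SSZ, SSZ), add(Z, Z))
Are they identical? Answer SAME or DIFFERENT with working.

Term A:
  start: add(SSZ, add(SSSZ, SSSZ))
  step 1: S(add(SZ, add(SSSZ, SSSZ)))
  step 2: S(S(add(Z, add(SSSZ, SSSZ))))
  step 3: S(S(add(SSSZ, SSSZ)))
  step 4: S(S(S(add(SSZ, SSSZ))))
  step 5: S(S(S(S(add(SZ, SSSZ)))))
  step 6: S(S(S(S(S(add(Z, SSSZ))))))
  step 7: S^8(Z)

Term B:
  start: add(mul(SSZ, SSZ), add(Z, Z))
  step 1: add(add(SSZ, mul(SZ, SSZ)), add(Z, Z))
  step 2: add(S(add(SZ, mul(SZ, SSZ))), add(Z, Z))
  step 3: S(add(add(SZ, mul(SZ, SSZ)), add(Z, Z)))
  step 4: S(add(S(add(Z, mul(SZ, SSZ))), add(Z, Z)))
  step 5: S(S(add(add(Z, mul(SZ, SSZ)), add(Z, Z))))
  step 6: S(S(add(mul(SZ, SSZ), add(Z, Z))))
  step 7: S(S(add(add(SSZ, mul(Z, SSZ)), add(Z, Z))))
  step 8: S(S(add(S(add(SZ, mul(Z, SSZ))), add(Z, Z))))
  step 9: S(S(S(add(add(SZ, mul(Z, SSZ)), add(Z, Z)))))
  step 10: S(S(S(add(S(add(Z, mul(Z, SSZ))), add(Z, Z)))))
  step 11: S(S(S(S(add(add(Z, mul(Z, SSZ)), add(Z, Z))))))
  step 12: S(S(S(S(add(mul(Z, SSZ), add(Z, Z))))))
  step 13: S(S(S(S(add(Z, add(Z, Z))))))
  step 14: S(S(S(S(add(Z, Z)))))
  step 15: S^4(Z)

Answer: DIFFERENT — A ⇓ S^8(Z), B ⇓ S^4(Z)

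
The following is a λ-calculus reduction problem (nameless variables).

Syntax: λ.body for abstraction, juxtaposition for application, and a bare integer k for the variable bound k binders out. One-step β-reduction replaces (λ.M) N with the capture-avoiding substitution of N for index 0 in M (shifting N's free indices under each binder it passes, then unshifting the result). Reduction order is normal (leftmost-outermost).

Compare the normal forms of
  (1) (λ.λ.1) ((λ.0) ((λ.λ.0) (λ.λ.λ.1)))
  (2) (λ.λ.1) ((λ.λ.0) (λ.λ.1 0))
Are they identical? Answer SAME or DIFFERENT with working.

Answer: SAME — A ⇓ λ.λ.0, B ⇓ λ.λ.0

Working:
Term A:
  start: (λ.λ.1) ((λ.0) ((λ.λ.0) (λ.λ.λ.1)))
  [1] λ.(λ.0) ((λ.λ.0) (λ.λ.λ.1))
  [2] λ.(λ.λ.0) (λ.λ.λ.1)
  [3] λ.λ.0

Term B:
  start: (λ.λ.1) ((λ.λ.0) (λ.λ.1 0))
  [1] λ.(λ.λ.0) (λ.λ.1 0)
  [2] λ.λ.0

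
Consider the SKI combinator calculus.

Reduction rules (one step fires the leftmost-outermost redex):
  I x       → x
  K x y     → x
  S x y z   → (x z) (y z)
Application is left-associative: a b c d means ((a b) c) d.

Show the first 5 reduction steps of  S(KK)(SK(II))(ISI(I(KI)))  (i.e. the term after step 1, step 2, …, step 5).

  start: S(KK)(SK(II))(ISI(I(KI)))
  [1] KK(ISI(I(KI)))(SK(II)(ISI(I(KI))))
  [2] K(SK(II)(ISI(I(KI))))
  [3] K(K(ISI(I(KI)))(II(ISI(I(KI)))))
  [4] K(ISI(I(KI)))
  [5] K(SI(I(KI)))

Answer: after 5 steps: K(SI(I(KI)))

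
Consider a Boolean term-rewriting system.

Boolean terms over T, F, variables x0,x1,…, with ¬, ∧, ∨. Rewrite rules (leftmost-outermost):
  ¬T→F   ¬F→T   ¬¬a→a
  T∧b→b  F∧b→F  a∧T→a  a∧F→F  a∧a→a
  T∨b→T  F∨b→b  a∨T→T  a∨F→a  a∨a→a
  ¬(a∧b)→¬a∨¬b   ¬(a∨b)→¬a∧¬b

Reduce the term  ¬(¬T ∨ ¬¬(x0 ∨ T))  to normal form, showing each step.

Answer: normal form = F  (in 7 steps)

Reduction:
  start: ¬(¬T ∨ ¬¬(x0 ∨ T))
  [1] ¬¬T ∧ ¬¬¬(x0 ∨ T)
  [2] T ∧ ¬¬¬(x0 ∨ T)
  [3] ¬¬¬(x0 ∨ T)
  [4] ¬(x0 ∨ T)
  [5] ¬x0 ∧ ¬T
  [6] ¬x0 ∧ F
  [7] F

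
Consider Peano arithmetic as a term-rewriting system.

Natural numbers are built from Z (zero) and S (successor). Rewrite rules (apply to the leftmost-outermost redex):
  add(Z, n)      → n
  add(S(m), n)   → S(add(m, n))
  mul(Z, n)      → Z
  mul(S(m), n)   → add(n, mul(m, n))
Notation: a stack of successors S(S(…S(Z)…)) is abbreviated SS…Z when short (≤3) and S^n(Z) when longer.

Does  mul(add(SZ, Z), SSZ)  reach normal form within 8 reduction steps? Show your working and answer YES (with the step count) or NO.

  start: mul(add(SZ, Z), SSZ)
  →1  mul(S(add(Z, Z)), SSZ)
  →2  add(SSZ, mul(add(Z, Z), SSZ))
  →3  S(add(SZ, mul(add(Z, Z), SSZ)))
  →4  S(S(add(Z, mul(add(Z, Z), SSZ))))
  →5  S(S(mul(add(Z, Z), SSZ)))
  →6  S(S(mul(Z, SSZ)))
  →7  SSZ

Answer: YES — reaches normal form SSZ in 7 ≤ 8 steps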